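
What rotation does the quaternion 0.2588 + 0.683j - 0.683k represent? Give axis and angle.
axis = (0, √2/2, -√2/2), θ = 5π/6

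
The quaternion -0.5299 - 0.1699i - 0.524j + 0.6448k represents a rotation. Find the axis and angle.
axis = (-0.2003, -0.6179, 0.7603), θ = 244°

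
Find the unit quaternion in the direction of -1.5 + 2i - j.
-0.5571 + 0.7428i - 0.3714j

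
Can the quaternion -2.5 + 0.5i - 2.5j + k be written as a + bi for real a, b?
No. The quaternion -2.5 + 0.5i - 2.5j + k has j-coefficient y = -2.5 and k-coefficient z = 1, not both zero, so it does not lie in the complex subalgebra spanned by 1 and i.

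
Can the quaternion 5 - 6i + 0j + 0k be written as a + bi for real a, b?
Yes. The quaternion 5 - 6i has j- and k-coefficients y = z = 0, so it lies in the complex subalgebra spanned by 1 and i.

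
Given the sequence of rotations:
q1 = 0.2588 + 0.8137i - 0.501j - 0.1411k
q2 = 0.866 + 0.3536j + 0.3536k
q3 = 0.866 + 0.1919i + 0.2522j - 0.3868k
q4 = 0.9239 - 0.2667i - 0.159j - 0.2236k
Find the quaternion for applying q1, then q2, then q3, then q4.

q2 · q1 = 0.4512 + 0.8319i - 0.0546j - 0.3184k
q3 · q2 · q1 = 0.1217 + 0.7056i - 0.1942j - 0.6705k
q4 · q3 · q2 · q1 = 0.1198 + 0.6826i - 0.5354j - 0.4827k
0.1198 + 0.6826i - 0.5354j - 0.4827k


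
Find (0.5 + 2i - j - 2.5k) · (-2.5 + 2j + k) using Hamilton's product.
3.25 - i + 1.5j + 10.75k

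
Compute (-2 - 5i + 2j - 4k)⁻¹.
-0.0408 + 0.102i - 0.0408j + 0.0816k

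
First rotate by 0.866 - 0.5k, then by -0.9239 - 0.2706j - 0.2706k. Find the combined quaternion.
-0.9354 + 0.1353i - 0.2343j + 0.2276k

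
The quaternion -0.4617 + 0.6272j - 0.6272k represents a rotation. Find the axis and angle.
axis = (0, √2/2, -√2/2), θ = 235°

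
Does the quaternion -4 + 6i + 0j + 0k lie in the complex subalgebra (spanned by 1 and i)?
Yes. The quaternion -4 + 6i has j- and k-coefficients y = z = 0, so it lies in the complex subalgebra spanned by 1 and i.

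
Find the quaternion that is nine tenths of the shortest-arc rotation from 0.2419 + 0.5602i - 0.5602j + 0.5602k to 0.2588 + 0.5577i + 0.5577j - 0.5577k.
-0.2149 - 0.4579i - 0.61j + 0.61k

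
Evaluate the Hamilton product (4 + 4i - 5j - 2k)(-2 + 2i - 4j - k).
-38 - 3i - 6j - 6k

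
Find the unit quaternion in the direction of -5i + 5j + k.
-0.7001i + 0.7001j + 0.14k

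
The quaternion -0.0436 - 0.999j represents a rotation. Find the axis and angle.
axis = (0, -1, 0), θ = 185°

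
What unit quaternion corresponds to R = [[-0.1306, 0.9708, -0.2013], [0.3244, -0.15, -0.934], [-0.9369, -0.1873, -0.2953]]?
0.3256 + 0.5733i + 0.5648j - 0.4963k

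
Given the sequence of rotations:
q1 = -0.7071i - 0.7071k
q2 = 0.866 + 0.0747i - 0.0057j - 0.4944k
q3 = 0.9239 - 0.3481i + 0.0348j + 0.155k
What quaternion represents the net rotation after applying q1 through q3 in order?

q2 · q1 = -0.2968 - 0.6083i + 0.4024j - 0.6164k
q3 · q2 · q1 = -0.4044 - 0.5425i + 0.0526j - 0.7344k
-0.4044 - 0.5425i + 0.0526j - 0.7344k


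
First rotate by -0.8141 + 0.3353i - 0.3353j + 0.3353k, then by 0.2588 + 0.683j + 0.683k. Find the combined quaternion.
-0.2107 + 0.5448i - 0.4138j - 0.6983k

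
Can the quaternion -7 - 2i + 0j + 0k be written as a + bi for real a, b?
Yes. The quaternion -7 - 2i has j- and k-coefficients y = z = 0, so it lies in the complex subalgebra spanned by 1 and i.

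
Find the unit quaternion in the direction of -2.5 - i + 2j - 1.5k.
-0.6804 - 0.2722i + 0.5443j - 0.4082k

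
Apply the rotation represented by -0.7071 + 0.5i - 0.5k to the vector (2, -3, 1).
(2.621, 2.121, 1.621)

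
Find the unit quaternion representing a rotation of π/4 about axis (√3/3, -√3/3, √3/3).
0.9239 + 0.2209i - 0.2209j + 0.2209k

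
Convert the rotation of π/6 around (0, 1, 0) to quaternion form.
0.9659 + 0.2588j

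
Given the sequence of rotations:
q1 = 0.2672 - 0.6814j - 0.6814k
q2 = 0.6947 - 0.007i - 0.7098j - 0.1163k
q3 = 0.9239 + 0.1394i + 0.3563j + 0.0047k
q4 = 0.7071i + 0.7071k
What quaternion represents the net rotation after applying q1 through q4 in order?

q2 · q1 = -0.3773 + 0.4025i - 0.6678j - 0.4997k
q3 · q2 · q1 = -0.1644 + 0.1444i - 0.6799j - 0.6999k
q4 · q3 · q2 · q1 = 0.3928 + 0.3645i + 0.597j - 0.597k
0.3928 + 0.3645i + 0.597j - 0.597k


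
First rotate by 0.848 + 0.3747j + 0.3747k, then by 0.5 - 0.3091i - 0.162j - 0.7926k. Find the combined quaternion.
0.7817 - 0.0258i + 0.1658j - 0.6006k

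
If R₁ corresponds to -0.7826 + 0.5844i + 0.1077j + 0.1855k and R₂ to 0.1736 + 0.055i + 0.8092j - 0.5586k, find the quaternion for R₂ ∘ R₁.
-0.1515 + 0.2687i - 0.9512j + 0.0024k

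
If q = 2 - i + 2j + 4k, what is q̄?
2 + i - 2j - 4k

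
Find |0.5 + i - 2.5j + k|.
2.915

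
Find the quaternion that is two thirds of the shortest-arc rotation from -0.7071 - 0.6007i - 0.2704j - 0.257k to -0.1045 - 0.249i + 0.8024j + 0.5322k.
-0.243 - 0.0741i - 0.789j - 0.5595k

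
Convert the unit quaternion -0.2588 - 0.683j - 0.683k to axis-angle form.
axis = (0, -√2/2, -√2/2), θ = 7π/6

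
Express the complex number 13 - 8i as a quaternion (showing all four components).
13 - 8i + 0j + 0k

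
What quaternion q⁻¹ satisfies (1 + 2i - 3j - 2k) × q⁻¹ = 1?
0.0556 - 0.1111i + 0.1667j + 0.1111k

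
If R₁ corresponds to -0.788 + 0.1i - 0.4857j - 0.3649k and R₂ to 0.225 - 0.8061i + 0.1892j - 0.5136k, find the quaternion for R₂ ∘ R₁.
-0.1922 + 0.3392i - 0.6039j + 0.6952k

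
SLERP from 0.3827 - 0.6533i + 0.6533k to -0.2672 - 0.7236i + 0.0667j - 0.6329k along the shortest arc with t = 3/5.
0.432 + 0.1996i - 0.053j + 0.8779k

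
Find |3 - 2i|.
√13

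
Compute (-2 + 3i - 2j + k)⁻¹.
-0.1111 - 0.1667i + 0.1111j - 0.0556k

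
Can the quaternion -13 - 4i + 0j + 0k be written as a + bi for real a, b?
Yes. The quaternion -13 - 4i has j- and k-coefficients y = z = 0, so it lies in the complex subalgebra spanned by 1 and i.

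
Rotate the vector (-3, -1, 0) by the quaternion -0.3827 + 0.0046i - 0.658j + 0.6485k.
(1.631, 1.348, 2.35)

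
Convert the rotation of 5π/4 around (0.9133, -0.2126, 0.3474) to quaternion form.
-0.3827 + 0.8438i - 0.1964j + 0.321k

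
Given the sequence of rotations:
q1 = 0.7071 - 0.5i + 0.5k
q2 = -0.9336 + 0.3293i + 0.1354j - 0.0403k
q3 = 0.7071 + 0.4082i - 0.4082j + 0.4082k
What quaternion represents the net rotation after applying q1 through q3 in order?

q2 · q1 = -0.4753 + 0.7673i - 0.0488j - 0.4276k
q3 · q2 · q1 = -0.4947 + 0.543i + 0.6473j - 0.2031k
-0.4947 + 0.543i + 0.6473j - 0.2031k


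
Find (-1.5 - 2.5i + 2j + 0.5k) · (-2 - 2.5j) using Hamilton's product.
8 + 6.25i - 0.25j + 5.25k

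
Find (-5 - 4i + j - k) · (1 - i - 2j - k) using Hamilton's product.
-8 - 2i + 8j + 13k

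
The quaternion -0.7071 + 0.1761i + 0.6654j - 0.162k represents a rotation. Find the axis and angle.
axis = (0.249, 0.941, -0.2291), θ = 3π/2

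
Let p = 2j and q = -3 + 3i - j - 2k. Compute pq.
2 - 4i - 6j - 6k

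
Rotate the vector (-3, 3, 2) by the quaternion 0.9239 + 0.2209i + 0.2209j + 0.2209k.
(-2.335, 0.276, 4.059)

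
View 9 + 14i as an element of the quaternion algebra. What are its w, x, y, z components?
9 + 14i + 0j + 0k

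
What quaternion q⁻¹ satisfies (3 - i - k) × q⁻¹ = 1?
0.2727 + 0.0909i + 0.0909k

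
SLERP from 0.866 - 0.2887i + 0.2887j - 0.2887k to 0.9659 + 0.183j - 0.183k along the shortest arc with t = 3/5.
0.939 - 0.1174i + 0.2286j - 0.2286k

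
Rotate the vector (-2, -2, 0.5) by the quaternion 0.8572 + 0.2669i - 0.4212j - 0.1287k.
(-1.611, -0.932, -2.187)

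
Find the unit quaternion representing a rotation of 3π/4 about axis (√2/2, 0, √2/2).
0.3827 + 0.6533i + 0.6533k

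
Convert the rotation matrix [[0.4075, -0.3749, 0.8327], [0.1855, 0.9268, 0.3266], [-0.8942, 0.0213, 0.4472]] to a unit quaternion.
0.8339 - 0.0915i + 0.5177j + 0.168k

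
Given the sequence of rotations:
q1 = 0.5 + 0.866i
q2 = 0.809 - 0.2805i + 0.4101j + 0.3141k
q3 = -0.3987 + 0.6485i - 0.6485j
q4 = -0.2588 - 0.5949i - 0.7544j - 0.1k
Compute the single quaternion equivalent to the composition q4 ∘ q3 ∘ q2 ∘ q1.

q2 · q1 = 0.6474 + 0.5603i + 0.4771j - 0.1981k
q3 · q2 · q1 = -0.3121 + 0.3249i - 0.4816j + 0.7517k
q4 · q3 · q2 · q1 = -0.0141 - 0.5137i + 0.7748j + 0.3683k
-0.0141 - 0.5137i + 0.7748j + 0.3683k


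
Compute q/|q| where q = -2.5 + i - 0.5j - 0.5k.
-0.898 + 0.3592i - 0.1796j - 0.1796k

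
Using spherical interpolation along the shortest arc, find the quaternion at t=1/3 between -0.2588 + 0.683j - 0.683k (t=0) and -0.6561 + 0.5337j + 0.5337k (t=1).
-0.5106 + 0.8007j - 0.3133k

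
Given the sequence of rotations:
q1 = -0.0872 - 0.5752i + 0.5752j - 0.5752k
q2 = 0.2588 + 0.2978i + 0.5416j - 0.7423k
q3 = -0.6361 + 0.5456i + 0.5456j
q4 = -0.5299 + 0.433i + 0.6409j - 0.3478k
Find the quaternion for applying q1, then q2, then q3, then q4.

q2 · q1 = -0.5898 - 0.0594i + 0.6999j + 0.3987k
q3 · q2 · q1 = 0.0257 - 0.0665i - 0.9845j + 0.1607k
q4 · q3 · q2 · q1 = 0.702 - 0.1931i + 0.4917j - 0.4778k
0.702 - 0.1931i + 0.4917j - 0.4778k


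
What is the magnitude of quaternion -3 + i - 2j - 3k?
√23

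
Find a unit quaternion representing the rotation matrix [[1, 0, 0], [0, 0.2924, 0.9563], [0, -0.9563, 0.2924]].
0.8039 - 0.5948i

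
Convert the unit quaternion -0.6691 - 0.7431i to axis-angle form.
axis = (-1, 0, 0), θ = 264°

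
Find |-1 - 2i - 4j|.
√21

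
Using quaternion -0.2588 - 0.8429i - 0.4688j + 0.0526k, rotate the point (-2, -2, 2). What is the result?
(-2.437, -1.644, -1.832)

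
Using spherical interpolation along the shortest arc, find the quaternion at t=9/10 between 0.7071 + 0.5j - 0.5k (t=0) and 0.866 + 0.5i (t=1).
0.8828 + 0.4627i + 0.0576j - 0.0576k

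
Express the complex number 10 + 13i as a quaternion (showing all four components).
10 + 13i + 0j + 0k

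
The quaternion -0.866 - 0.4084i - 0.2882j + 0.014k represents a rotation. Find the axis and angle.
axis = (-0.8167, -0.5763, 0.028), θ = 5π/3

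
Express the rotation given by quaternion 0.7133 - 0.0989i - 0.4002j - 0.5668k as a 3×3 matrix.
[[0.0372, 0.8878, -0.4588], [-0.7294, 0.3379, 0.5948], [0.683, 0.3126, 0.6601]]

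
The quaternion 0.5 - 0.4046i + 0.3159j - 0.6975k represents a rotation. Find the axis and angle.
axis = (-0.4672, 0.3648, -0.8054), θ = 2π/3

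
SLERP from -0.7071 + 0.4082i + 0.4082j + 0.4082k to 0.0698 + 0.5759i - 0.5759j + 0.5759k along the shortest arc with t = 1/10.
-0.6721 + 0.4745i + 0.3128j + 0.4745k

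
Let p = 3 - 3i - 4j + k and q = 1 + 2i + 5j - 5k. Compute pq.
34 + 18i - 2j - 21k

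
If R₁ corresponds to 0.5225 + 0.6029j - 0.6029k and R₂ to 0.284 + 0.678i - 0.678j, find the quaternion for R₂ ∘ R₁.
0.5572 + 0.763i + 0.2257j + 0.2375k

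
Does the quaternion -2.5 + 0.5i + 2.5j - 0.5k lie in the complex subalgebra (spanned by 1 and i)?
No. The quaternion -2.5 + 0.5i + 2.5j - 0.5k has j-coefficient y = 2.5 and k-coefficient z = -0.5, not both zero, so it does not lie in the complex subalgebra spanned by 1 and i.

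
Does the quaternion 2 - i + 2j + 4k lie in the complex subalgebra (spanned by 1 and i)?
No. The quaternion 2 - i + 2j + 4k has j-coefficient y = 2 and k-coefficient z = 4, not both zero, so it does not lie in the complex subalgebra spanned by 1 and i.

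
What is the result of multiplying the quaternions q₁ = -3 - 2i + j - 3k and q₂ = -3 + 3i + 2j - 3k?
4 - 24j + 11k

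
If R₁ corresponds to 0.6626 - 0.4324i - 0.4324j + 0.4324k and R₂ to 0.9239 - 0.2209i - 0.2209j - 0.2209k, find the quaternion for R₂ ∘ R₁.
0.5167 - 0.7369i - 0.3548j + 0.2531k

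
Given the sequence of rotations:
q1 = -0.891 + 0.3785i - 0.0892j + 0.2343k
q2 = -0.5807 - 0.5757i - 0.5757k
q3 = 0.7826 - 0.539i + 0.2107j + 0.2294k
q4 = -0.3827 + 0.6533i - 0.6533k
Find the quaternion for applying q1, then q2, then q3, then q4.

q2 · q1 = 0.8702 + 0.2418i - 0.0312j + 0.4282k
q3 · q2 · q1 = 0.7197 - 0.1824i + 0.4452j + 0.5006k
q4 · q3 · q2 · q1 = 0.1708 + 0.8308i - 0.3783j - 0.3709k
0.1708 + 0.8308i - 0.3783j - 0.3709k


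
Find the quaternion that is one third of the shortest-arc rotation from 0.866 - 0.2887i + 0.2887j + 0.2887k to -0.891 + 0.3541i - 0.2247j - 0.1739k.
0.8765 - 0.3113i + 0.268j + 0.251k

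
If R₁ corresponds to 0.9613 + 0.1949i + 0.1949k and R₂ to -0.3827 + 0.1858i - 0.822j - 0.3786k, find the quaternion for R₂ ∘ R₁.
-0.3303 - 0.0562i - 0.9002j - 0.2783k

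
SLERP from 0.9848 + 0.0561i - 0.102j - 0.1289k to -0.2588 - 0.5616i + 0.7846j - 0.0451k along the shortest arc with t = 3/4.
0.5301 + 0.49i - 0.692j - 0.003k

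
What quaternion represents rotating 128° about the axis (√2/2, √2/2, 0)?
0.4384 + 0.6355i + 0.6355j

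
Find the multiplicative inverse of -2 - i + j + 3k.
-0.1333 + 0.0667i - 0.0667j - 0.2k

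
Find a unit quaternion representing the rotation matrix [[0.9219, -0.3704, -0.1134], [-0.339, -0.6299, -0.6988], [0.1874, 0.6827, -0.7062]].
0.3827 + 0.9025i - 0.1965j + 0.0205k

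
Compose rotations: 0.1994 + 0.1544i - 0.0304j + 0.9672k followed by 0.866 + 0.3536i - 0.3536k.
0.4601 + 0.1935i - 0.4229j + 0.7563k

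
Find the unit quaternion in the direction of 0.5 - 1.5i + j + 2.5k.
0.1601 - 0.4804i + 0.3203j + 0.8006k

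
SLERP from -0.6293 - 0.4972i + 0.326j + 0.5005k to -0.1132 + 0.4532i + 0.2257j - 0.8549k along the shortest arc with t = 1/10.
-0.5738 - 0.5186i + 0.2772j + 0.57k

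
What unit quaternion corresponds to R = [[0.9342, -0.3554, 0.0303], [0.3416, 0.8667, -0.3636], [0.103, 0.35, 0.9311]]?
0.9659 + 0.1847i - 0.0188j + 0.1804k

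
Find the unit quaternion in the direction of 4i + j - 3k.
0.7845i + 0.1961j - 0.5883k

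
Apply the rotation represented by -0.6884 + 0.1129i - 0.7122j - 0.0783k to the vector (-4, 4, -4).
(-4.819, 2.993, 3.977)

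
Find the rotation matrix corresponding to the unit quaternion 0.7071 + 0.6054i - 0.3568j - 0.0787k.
[[0.733, -0.3207, -0.5999], [-0.5433, 0.2546, -0.8], [0.4093, 0.9123, 0.0124]]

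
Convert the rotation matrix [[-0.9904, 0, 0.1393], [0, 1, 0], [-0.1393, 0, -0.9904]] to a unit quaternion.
0.0698 + 0.9976j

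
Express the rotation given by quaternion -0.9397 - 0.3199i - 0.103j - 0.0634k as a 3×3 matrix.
[[0.9707, -0.0533, 0.2341], [0.1851, 0.7873, -0.5882], [-0.153, 0.6143, 0.7741]]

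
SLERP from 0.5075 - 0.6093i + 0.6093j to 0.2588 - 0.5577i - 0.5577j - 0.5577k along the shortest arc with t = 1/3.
0.5397 - 0.7629i + 0.2436j - 0.2596k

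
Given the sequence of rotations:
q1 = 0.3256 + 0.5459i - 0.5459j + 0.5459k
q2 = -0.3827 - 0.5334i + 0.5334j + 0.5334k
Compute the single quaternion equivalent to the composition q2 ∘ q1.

q2 · q1 = 0.1666 + 0.1998i + 0.965j - 0.0352k
0.1666 + 0.1998i + 0.965j - 0.0352k


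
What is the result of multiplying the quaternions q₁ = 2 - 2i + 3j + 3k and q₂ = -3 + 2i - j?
1 + 13i - 5j - 13k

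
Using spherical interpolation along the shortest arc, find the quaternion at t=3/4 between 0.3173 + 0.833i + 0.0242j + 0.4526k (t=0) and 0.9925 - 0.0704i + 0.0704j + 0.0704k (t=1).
0.9521 + 0.213i + 0.0681j + 0.2085k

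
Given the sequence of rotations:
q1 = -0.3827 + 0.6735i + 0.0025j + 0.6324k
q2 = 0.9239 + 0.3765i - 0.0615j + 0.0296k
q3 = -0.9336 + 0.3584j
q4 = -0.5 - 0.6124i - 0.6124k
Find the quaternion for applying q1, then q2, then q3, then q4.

q2 · q1 = -0.6257 + 0.4392i - 0.1923j + 0.6153k
q3 · q2 · q1 = 0.6531 - 0.1895i - 0.0447j - 0.7319k
q4 · q3 · q2 · q1 = -0.8908 - 0.3326i - 0.3098j - 0.0066k
-0.8908 - 0.3326i - 0.3098j - 0.0066k


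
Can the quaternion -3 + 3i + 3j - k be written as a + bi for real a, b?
No. The quaternion -3 + 3i + 3j - k has j-coefficient y = 3 and k-coefficient z = -1, not both zero, so it does not lie in the complex subalgebra spanned by 1 and i.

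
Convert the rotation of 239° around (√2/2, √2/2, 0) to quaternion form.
-0.4924 + 0.6154i + 0.6154j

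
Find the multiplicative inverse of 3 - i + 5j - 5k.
0.05 + 0.0167i - 0.0833j + 0.0833k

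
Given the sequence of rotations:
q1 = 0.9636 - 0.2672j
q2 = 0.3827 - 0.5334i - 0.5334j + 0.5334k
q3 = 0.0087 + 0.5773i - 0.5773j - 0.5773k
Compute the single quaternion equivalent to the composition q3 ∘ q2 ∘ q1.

q2 · q1 = 0.2262 - 0.3715i - 0.6162j + 0.6565k
q3 · q2 · q1 = 0.2397 - 0.6074i - 0.3005j - 0.6951k
0.2397 - 0.6074i - 0.3005j - 0.6951k


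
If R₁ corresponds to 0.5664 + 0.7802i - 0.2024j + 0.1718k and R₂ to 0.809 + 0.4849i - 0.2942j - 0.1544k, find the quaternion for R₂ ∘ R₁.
0.0469 + 0.824i - 0.5341j + 0.1829k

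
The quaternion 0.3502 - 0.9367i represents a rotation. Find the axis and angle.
axis = (-1, 0, 0), θ = 139°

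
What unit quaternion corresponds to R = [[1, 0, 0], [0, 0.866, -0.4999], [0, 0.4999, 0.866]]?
0.9659 + 0.2588i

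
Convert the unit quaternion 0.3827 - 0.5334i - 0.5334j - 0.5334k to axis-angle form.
axis = (-√3/3, -√3/3, -√3/3), θ = 3π/4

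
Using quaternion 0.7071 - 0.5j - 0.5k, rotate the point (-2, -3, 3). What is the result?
(-4.243, 1.414, -1.414)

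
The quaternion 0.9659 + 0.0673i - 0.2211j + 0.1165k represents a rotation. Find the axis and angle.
axis = (0.26, -0.8543, 0.4501), θ = π/6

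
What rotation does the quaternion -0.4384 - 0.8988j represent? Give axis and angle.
axis = (0, -1, 0), θ = 232°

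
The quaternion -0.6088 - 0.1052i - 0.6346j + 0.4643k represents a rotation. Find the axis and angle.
axis = (-0.1326, -0.7999, 0.5853), θ = 255°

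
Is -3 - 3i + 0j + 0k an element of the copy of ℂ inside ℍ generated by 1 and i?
Yes. The quaternion -3 - 3i has j- and k-coefficients y = z = 0, so it lies in the complex subalgebra spanned by 1 and i.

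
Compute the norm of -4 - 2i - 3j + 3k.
√38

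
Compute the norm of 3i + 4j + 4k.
√41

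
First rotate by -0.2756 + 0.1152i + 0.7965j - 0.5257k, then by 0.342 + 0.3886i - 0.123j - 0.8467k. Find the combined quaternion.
-0.4862 + 0.6714i + 0.413j + 0.3773k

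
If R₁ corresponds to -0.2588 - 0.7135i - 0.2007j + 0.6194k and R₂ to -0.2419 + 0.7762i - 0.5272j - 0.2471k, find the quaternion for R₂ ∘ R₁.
0.6637 - 0.4044i - 0.1195j - 0.6178k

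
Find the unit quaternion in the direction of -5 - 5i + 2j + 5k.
-0.5625 - 0.5625i + 0.225j + 0.5625k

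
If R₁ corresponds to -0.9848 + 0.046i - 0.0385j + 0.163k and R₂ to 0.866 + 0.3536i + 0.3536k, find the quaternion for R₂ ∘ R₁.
-0.9267 - 0.2948i - 0.0747j - 0.2207k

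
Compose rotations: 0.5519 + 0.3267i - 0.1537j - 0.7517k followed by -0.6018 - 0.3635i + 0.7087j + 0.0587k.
-0.0603 - 0.9209i + 0.2296j + 0.3091k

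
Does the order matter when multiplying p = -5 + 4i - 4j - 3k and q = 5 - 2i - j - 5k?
Yes: pq = -36 + 47i + 11j - 2k ≠ -36 + 13i - 41j + 22k = qp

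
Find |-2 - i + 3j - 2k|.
√18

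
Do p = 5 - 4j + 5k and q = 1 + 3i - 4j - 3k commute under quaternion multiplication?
No: pq = 4 + 47i - 9j + 2k ≠ 4 - 17i - 39j - 22k = qp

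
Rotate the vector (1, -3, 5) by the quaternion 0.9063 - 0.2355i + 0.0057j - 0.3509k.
(-0.268, -0.453, 5.893)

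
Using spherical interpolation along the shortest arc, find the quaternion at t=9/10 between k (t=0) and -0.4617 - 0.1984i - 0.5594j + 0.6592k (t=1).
-0.4256 - 0.1829i - 0.5157j + 0.7207k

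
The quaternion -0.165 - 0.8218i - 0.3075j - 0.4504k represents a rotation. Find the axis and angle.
axis = (-0.8332, -0.3118, -0.4567), θ = 199°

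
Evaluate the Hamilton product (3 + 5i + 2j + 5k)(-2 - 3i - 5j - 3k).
34 - 19j - 38k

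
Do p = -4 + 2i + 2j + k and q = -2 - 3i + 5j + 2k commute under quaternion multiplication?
No: pq = 2 + 7i - 31j + 6k ≠ 2 + 9i - 17j - 26k = qp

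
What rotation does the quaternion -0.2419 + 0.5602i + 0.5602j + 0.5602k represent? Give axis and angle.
axis = (√3/3, √3/3, √3/3), θ = 208°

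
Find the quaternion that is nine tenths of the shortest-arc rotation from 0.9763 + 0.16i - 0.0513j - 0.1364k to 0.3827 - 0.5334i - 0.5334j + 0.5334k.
0.4997 - 0.4893i - 0.5181j + 0.4925k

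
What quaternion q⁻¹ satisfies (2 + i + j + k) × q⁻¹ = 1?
0.2857 - 0.1429i - 0.1429j - 0.1429k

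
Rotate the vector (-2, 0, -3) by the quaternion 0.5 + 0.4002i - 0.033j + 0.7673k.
(-1.384, -0.129, -3.327)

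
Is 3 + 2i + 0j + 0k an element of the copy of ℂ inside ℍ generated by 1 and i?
Yes. The quaternion 3 + 2i has j- and k-coefficients y = z = 0, so it lies in the complex subalgebra spanned by 1 and i.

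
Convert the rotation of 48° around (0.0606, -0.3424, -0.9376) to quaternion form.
0.9135 + 0.0246i - 0.1393j - 0.3814k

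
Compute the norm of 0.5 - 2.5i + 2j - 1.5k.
3.571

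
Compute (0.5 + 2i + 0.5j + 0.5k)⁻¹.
0.1053 - 0.4211i - 0.1053j - 0.1053k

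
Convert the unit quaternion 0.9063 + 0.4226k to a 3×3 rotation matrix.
[[0.6428, -0.766, 0], [0.766, 0.6428, 0], [0, 0, 1]]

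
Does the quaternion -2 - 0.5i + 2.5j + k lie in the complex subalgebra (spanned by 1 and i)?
No. The quaternion -2 - 0.5i + 2.5j + k has j-coefficient y = 2.5 and k-coefficient z = 1, not both zero, so it does not lie in the complex subalgebra spanned by 1 and i.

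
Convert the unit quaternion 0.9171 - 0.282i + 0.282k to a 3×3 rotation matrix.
[[0.841, -0.5172, -0.159], [0.5172, 0.6819, 0.5172], [-0.159, -0.5172, 0.841]]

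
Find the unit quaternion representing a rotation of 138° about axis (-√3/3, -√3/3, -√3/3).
0.3584 - 0.539i - 0.539j - 0.539k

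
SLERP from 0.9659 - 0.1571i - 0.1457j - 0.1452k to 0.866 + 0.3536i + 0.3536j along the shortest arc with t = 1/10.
0.9809 - 0.1051i - 0.0947j - 0.1331k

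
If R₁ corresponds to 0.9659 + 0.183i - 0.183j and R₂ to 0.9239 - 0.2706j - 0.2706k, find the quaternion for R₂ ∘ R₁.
0.8429 + 0.1196i - 0.48j - 0.2119k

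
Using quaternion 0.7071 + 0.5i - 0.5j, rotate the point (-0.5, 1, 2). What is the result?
(-2.164, -0.664, 0.354)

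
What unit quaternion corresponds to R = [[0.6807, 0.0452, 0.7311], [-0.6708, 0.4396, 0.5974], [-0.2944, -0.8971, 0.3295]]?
0.7826 - 0.4774i + 0.3276j - 0.2287k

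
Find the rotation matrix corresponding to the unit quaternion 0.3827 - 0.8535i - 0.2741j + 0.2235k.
[[0.7498, 0.2968, -0.5913], [0.639, -0.5568, 0.5307], [-0.1717, -0.7758, -0.6072]]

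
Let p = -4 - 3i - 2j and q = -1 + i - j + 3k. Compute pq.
5 - 7i + 15j - 7k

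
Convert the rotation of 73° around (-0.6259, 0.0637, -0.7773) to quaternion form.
0.8039 - 0.3723i + 0.0379j - 0.4624k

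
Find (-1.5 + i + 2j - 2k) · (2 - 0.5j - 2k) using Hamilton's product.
-6 - 3i + 6.75j - 1.5k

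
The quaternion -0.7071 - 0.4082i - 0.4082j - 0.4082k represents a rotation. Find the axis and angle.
axis = (-√3/3, -√3/3, -√3/3), θ = 3π/2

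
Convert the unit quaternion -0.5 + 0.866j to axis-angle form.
axis = (0, 1, 0), θ = 4π/3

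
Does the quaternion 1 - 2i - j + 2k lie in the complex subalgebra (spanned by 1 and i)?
No. The quaternion 1 - 2i - j + 2k has j-coefficient y = -1 and k-coefficient z = 2, not both zero, so it does not lie in the complex subalgebra spanned by 1 and i.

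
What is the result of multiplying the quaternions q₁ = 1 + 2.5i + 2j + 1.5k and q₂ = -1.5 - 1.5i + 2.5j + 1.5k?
-5 - 6i - 6.5j + 8.5k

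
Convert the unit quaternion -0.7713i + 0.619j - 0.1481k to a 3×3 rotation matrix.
[[0.1898, -0.9549, 0.2285], [-0.9549, -0.2337, -0.1833], [0.2285, -0.1833, -0.9561]]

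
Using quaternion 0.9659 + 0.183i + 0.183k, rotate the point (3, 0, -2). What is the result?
(2.665, 1.768, -1.665)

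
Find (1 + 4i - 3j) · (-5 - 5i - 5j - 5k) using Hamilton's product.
-10i + 30j - 40k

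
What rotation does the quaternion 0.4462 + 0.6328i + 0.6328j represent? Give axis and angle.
axis = (√2/2, √2/2, 0), θ = 127°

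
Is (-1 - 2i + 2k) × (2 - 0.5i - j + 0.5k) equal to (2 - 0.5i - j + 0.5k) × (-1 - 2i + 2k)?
No: pq = -4 - 1.5i + j + 5.5k ≠ -4 - 5.5i + j + 1.5k = qp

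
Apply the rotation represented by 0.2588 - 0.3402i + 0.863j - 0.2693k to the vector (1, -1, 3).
(1.703, -2.216, -1.786)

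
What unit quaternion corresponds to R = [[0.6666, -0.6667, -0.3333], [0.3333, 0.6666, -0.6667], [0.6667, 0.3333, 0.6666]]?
0.866 + 0.2887i - 0.2887j + 0.2887k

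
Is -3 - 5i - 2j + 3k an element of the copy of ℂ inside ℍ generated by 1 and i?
No. The quaternion -3 - 5i - 2j + 3k has j-coefficient y = -2 and k-coefficient z = 3, not both zero, so it does not lie in the complex subalgebra spanned by 1 and i.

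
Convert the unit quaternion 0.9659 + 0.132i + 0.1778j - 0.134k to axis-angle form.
axis = (0.51, 0.6869, -0.5177), θ = π/6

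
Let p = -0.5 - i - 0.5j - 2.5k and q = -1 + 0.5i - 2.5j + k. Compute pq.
2.25 - 6i + 1.5j + 4.75k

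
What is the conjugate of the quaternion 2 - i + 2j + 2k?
2 + i - 2j - 2k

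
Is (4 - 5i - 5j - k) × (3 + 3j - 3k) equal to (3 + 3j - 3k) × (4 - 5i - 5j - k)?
No: pq = 24 + 3i - 18j - 30k ≠ 24 - 33i + 12j = qp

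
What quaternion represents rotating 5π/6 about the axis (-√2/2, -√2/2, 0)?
0.2588 - 0.683i - 0.683j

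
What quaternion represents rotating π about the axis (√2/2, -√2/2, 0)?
0.7071i - 0.7071j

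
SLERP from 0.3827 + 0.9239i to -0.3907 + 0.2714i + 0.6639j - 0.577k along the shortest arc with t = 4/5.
-0.251 + 0.5208i + 0.6159j - 0.5353k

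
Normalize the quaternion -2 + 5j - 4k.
-0.2981 + 0.7454j - 0.5963k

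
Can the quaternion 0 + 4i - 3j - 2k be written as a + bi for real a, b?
No. The quaternion 4i - 3j - 2k has j-coefficient y = -3 and k-coefficient z = -2, not both zero, so it does not lie in the complex subalgebra spanned by 1 and i.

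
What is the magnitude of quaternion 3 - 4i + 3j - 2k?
√38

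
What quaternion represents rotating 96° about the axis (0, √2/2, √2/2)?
0.6691 + 0.5255j + 0.5255k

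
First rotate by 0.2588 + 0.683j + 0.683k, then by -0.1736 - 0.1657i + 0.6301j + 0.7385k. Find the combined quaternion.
-0.9797 - 0.1169i + 0.1577j - 0.0406k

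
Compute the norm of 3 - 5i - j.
√35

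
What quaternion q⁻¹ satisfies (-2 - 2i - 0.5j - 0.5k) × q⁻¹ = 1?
-0.2353 + 0.2353i + 0.0588j + 0.0588k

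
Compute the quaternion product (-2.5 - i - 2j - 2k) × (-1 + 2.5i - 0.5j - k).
2 - 4.25i - 2.75j + 10k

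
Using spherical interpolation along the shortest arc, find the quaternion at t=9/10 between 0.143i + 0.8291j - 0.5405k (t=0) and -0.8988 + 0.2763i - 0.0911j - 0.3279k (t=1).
-0.8714 + 0.2884i + 0.031j - 0.3957k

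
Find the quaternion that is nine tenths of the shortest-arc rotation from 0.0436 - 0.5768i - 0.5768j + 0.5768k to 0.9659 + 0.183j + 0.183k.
0.9551 - 0.0879i + 0.0918j + 0.2676k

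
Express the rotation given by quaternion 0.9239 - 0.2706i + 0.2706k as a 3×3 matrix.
[[0.8536, -0.5, -0.1464], [0.5, 0.7071, 0.5], [-0.1464, -0.5, 0.8536]]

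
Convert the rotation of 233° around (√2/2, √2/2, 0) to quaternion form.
-0.4462 + 0.6328i + 0.6328j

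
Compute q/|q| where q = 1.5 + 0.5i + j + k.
0.7071 + 0.2357i + 0.4714j + 0.4714k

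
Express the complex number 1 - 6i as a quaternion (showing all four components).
1 - 6i + 0j + 0k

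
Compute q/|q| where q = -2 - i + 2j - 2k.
-0.5547 - 0.2774i + 0.5547j - 0.5547k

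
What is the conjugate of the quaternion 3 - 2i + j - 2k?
3 + 2i - j + 2k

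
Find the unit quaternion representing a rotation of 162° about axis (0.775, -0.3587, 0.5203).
0.1564 + 0.7655i - 0.3543j + 0.5139k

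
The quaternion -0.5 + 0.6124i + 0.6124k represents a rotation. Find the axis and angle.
axis = (√2/2, 0, √2/2), θ = 4π/3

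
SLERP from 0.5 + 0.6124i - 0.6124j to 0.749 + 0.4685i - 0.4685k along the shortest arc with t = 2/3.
0.721 + 0.5624i - 0.2278j - 0.3347k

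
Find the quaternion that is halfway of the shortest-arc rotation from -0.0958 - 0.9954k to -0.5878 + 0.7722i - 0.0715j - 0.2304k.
-0.4263 + 0.4816i - 0.0446j - 0.7644k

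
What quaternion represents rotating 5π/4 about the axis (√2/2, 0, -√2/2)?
-0.3827 + 0.6533i - 0.6533k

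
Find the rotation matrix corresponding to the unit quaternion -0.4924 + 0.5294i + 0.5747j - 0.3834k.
[[0.0454, 0.2309, -0.9719], [0.9861, 0.1455, 0.0807], [0.16, -0.962, -0.2211]]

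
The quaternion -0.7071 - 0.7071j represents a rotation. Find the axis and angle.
axis = (0, -1, 0), θ = 3π/2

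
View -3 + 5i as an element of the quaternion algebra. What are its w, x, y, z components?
-3 + 5i + 0j + 0k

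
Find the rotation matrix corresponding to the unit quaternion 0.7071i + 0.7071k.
[[0, 0, 1], [0, -1, 0], [1, 0, 0]]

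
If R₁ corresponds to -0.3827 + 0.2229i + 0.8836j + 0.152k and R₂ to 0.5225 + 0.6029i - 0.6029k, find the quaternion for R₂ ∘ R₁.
-0.2427 + 0.4185i + 0.2357j + 0.8429k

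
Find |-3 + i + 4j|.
√26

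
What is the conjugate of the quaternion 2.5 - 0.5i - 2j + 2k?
2.5 + 0.5i + 2j - 2k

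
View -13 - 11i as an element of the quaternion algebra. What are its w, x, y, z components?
-13 - 11i + 0j + 0k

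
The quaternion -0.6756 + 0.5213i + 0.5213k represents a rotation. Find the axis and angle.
axis = (√2/2, 0, √2/2), θ = 265°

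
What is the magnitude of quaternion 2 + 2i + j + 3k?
√18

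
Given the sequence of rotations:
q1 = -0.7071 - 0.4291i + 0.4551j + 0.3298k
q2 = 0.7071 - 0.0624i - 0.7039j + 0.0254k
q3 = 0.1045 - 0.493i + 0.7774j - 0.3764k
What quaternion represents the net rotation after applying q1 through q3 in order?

q2 · q1 = -0.2148 - 0.503i + 0.8292j - 0.1152k
q3 · q2 · q1 = -0.9584 + 0.2759i + 0.0522j + 0.051k
-0.9584 + 0.2759i + 0.0522j + 0.051k


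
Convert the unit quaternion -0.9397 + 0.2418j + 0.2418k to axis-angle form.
axis = (0, √2/2, √2/2), θ = 320°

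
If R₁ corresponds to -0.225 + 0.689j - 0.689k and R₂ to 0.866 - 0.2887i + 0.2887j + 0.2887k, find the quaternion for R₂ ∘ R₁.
-0.1948 - 0.3329i + 0.3328j - 0.8605k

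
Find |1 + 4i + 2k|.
√21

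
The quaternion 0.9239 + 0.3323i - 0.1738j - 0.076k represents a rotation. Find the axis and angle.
axis = (0.8685, -0.4542, -0.1986), θ = π/4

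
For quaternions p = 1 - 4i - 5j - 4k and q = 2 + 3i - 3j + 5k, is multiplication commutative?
No: pq = 19 - 42i - 5j + 24k ≠ 19 + 32i - 21j - 30k = qp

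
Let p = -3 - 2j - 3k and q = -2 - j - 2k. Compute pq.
-2 + i + 7j + 12k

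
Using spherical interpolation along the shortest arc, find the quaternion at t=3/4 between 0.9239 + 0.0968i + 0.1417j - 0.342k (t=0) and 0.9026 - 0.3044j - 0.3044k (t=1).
0.9266 + 0.025i - 0.1953j - 0.3204k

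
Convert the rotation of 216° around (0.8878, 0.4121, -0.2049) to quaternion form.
-0.309 + 0.8443i + 0.3919j - 0.1949k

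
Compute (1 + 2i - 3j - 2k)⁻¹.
0.0556 - 0.1111i + 0.1667j + 0.1111k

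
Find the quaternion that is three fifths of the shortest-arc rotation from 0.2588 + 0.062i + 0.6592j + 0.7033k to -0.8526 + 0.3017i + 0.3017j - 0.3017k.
0.7703 - 0.1915i + 0.1237j + 0.5955k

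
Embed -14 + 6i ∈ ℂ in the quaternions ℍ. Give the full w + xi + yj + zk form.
-14 + 6i + 0j + 0k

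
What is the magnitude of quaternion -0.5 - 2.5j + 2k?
3.24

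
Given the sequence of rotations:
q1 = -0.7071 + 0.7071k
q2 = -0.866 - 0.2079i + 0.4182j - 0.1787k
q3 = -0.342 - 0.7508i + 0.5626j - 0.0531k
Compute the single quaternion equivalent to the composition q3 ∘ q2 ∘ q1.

q2 · q1 = 0.7387 + 0.4427i - 0.1487j - 0.486k
q3 · q2 · q1 = 0.1376 - 0.9873i + 0.0781j - 0.0104k
0.1376 - 0.9873i + 0.0781j - 0.0104k


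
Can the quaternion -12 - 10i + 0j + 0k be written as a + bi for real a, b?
Yes. The quaternion -12 - 10i has j- and k-coefficients y = z = 0, so it lies in the complex subalgebra spanned by 1 and i.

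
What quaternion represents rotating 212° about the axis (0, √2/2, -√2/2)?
-0.2756 + 0.6797j - 0.6797k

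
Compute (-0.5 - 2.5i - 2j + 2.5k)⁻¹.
-0.0299 + 0.1493i + 0.1194j - 0.1493k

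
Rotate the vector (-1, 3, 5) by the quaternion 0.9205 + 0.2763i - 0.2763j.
(-3.849, 0.151, 4.491)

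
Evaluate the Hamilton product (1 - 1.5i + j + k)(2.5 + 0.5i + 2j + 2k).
-0.75 - 3.25i + 8j + k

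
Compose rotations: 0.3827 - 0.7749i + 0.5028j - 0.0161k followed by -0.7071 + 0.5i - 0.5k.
0.1088 + 0.9907i + 0.04j + 0.0714k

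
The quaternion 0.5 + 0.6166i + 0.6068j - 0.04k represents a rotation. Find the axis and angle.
axis = (0.712, 0.7007, -0.0462), θ = 2π/3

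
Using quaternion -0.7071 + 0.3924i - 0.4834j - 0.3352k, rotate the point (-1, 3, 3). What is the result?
(-1.606, 3.944, 0.928)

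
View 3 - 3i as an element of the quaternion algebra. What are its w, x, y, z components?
3 - 3i + 0j + 0k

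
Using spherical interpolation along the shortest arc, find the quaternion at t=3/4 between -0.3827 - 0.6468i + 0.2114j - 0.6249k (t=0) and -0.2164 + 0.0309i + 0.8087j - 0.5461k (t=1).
-0.2851 - 0.1627i + 0.7121j - 0.6207k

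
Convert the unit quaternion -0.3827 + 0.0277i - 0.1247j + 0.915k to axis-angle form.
axis = (0.03, -0.135, 0.9904), θ = 5π/4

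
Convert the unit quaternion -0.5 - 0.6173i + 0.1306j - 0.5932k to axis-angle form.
axis = (-0.7128, 0.1508, -0.685), θ = 4π/3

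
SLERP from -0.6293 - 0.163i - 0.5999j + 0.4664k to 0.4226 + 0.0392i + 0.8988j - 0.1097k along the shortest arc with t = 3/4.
-0.4881 - 0.0726i - 0.8451j + 0.2059k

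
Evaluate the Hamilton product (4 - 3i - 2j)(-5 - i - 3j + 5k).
-29 + i + 13j + 27k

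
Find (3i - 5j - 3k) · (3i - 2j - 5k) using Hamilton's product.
-34 + 19i + 6j + 9k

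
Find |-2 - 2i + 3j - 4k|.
√33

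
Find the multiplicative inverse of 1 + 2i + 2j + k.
0.1 - 0.2i - 0.2j - 0.1k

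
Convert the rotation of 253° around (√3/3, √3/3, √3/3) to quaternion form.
-0.5948 + 0.4641i + 0.4641j + 0.4641k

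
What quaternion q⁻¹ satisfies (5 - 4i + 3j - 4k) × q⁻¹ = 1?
0.0758 + 0.0606i - 0.0455j + 0.0606k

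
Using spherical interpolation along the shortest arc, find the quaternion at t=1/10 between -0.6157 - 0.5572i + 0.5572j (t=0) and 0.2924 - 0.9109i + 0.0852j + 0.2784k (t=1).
-0.5446 - 0.6429i + 0.5375j + 0.0355k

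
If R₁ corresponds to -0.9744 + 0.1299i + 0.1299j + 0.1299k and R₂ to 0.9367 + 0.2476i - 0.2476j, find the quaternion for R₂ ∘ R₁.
-0.9127 - 0.1517i + 0.3308j + 0.186k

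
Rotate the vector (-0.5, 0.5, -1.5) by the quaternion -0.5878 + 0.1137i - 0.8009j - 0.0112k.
(-1.365, 0.344, 0.877)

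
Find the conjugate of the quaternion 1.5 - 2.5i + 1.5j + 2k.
1.5 + 2.5i - 1.5j - 2k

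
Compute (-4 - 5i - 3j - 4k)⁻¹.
-0.0606 + 0.0758i + 0.0455j + 0.0606k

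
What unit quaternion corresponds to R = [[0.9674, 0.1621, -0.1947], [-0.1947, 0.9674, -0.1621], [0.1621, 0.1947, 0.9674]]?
0.9877 + 0.0903i - 0.0903j - 0.0903k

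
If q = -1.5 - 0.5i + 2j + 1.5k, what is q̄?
-1.5 + 0.5i - 2j - 1.5k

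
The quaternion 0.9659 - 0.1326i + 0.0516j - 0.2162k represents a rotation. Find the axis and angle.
axis = (-0.5123, 0.1994, -0.8353), θ = π/6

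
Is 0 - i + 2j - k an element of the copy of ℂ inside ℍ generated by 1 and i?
No. The quaternion -i + 2j - k has j-coefficient y = 2 and k-coefficient z = -1, not both zero, so it does not lie in the complex subalgebra spanned by 1 and i.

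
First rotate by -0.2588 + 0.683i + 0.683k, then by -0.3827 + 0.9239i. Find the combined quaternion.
-0.532 - 0.5005i - 0.631j - 0.2614k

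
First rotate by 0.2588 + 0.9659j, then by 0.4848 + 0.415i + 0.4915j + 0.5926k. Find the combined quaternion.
-0.3493 - 0.465i + 0.5955j + 0.5542k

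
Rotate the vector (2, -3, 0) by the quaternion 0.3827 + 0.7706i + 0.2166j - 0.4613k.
(-1.1, 1.801, -2.923)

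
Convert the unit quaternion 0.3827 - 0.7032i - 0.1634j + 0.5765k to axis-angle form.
axis = (-0.7611, -0.1769, 0.624), θ = 3π/4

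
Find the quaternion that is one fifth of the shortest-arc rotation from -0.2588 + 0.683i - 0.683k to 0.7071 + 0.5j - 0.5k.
-0.0375 + 0.6254i + 0.1411j - 0.7665k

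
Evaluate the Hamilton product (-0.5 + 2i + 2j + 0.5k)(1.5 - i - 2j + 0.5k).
5 + 5.5i + 2.5j - 1.5k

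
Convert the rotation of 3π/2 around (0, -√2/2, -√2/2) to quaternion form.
-0.7071 - 0.5j - 0.5k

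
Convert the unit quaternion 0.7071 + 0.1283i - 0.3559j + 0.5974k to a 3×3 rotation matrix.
[[0.0329, -0.9362, -0.35], [0.7535, 0.2533, -0.6067], [0.6566, -0.2438, 0.7137]]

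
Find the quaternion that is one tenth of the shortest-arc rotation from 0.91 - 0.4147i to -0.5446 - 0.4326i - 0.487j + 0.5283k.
0.9366 - 0.3374i + 0.064j - 0.0694k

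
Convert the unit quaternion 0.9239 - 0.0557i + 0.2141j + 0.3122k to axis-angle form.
axis = (-0.1456, 0.5595, 0.8159), θ = π/4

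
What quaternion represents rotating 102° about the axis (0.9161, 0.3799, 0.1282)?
0.6293 + 0.7119i + 0.2952j + 0.0996k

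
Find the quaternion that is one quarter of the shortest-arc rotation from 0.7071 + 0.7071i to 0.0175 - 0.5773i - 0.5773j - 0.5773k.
0.5845 + 0.7703i + 0.1803j + 0.1803k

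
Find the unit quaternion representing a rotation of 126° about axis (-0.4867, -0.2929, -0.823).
0.454 - 0.4337i - 0.261j - 0.7333k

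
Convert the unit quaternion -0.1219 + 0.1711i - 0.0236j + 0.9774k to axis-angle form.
axis = (0.1724, -0.0238, 0.9847), θ = 194°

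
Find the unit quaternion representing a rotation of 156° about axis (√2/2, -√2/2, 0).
0.2079 + 0.6917i - 0.6917j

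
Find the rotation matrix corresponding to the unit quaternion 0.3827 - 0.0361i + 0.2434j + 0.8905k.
[[-0.7045, -0.6992, 0.122], [0.664, -0.5886, 0.4611], [-0.2506, 0.4059, 0.8789]]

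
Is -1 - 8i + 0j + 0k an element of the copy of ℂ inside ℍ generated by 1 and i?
Yes. The quaternion -1 - 8i has j- and k-coefficients y = z = 0, so it lies in the complex subalgebra spanned by 1 and i.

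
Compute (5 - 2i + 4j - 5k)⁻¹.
0.0714 + 0.0286i - 0.0571j + 0.0714k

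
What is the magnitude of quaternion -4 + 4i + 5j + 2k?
√61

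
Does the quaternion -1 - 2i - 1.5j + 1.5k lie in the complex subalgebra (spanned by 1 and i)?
No. The quaternion -1 - 2i - 1.5j + 1.5k has j-coefficient y = -1.5 and k-coefficient z = 1.5, not both zero, so it does not lie in the complex subalgebra spanned by 1 and i.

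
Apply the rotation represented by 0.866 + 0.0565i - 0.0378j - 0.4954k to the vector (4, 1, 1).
(2.758, -3.007, 1.164)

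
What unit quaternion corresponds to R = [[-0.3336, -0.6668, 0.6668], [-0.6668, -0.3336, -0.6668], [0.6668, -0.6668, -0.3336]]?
0.5774i - 0.5774j + 0.5774k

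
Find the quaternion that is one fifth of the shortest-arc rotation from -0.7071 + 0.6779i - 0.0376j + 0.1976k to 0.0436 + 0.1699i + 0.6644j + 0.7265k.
-0.6293 + 0.6617i + 0.149j + 0.3795k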